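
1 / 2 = 0.50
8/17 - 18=-298/17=-17.53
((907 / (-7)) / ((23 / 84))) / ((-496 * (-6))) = -907 / 5704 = -0.16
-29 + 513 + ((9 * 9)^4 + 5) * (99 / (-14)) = -2130809549 / 7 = -304401364.14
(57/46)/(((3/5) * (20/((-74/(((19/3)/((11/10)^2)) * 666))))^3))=-1771561/717379200000000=-0.00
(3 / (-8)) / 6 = -1 / 16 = -0.06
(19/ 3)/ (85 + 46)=19/ 393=0.05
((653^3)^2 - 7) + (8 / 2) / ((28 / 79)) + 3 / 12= 2170886505355006139 / 28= 77531660905535933.54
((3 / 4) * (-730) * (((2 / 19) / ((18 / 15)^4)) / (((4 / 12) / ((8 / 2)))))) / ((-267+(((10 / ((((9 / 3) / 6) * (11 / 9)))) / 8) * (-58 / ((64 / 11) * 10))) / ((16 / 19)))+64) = 116800000 / 71940213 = 1.62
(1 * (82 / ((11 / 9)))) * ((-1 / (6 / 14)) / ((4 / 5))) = -4305 / 22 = -195.68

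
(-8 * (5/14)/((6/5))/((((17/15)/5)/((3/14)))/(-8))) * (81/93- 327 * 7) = -1063980000/25823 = -41202.80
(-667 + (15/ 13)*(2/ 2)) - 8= -8760/ 13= -673.85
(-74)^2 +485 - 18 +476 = 6419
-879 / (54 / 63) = -2051 / 2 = -1025.50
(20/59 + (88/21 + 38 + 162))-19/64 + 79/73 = 1188486755/5788608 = 205.31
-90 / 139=-0.65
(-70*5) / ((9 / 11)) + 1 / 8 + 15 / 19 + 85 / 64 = -4657057 / 10944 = -425.54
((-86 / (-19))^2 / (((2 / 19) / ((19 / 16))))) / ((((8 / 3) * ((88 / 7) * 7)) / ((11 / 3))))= 3.61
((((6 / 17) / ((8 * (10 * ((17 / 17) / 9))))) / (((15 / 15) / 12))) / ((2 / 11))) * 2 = 891 / 170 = 5.24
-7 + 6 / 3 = -5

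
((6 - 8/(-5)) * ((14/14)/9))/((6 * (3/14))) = 266/405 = 0.66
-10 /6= -5 /3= -1.67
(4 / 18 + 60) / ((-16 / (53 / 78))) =-14363 / 5616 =-2.56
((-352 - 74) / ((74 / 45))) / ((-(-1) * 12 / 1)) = -3195 / 148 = -21.59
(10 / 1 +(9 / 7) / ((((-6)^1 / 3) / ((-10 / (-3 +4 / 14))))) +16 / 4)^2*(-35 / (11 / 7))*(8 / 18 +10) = -1124808230 / 35739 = -31472.85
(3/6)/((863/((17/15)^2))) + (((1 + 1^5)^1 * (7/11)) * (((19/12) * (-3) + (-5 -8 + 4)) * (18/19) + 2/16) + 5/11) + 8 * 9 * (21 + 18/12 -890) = -10141742070923/162330300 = -62475.96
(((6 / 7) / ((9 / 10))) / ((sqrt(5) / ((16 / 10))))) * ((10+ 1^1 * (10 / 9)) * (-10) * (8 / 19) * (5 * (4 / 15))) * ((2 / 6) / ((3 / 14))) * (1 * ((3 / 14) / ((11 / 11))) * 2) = -409600 * sqrt(5) / 32319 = -28.34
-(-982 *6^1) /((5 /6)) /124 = 8838 /155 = 57.02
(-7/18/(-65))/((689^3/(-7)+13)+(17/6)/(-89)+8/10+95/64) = -139552/1089891763783719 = -0.00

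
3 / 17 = 0.18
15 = 15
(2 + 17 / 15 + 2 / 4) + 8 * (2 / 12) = 149 / 30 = 4.97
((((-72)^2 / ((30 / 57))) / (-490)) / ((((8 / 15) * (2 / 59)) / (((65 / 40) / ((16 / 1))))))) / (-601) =0.19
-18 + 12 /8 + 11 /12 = -187 /12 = -15.58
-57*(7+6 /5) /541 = -2337 /2705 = -0.86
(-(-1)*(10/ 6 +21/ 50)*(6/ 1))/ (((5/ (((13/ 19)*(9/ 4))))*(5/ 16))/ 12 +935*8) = 0.00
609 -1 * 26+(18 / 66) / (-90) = 192389 / 330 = 583.00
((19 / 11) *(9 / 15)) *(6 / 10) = 171 / 275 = 0.62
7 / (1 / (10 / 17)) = 70 / 17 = 4.12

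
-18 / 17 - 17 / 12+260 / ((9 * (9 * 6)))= -32065 / 16524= -1.94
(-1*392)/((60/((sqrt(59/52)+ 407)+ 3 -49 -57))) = -29792/15 -49*sqrt(767)/195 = -1993.09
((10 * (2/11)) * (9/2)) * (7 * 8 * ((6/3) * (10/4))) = 25200/11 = 2290.91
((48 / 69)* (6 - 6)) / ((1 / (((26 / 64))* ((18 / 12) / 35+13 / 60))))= 0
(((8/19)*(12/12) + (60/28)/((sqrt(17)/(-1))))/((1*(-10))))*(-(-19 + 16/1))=0.03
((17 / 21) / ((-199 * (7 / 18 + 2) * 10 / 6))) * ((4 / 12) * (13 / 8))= -663 / 1197980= -0.00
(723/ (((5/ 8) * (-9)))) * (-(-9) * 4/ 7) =-23136/ 35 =-661.03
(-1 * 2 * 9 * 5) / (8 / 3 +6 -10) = 135 / 2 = 67.50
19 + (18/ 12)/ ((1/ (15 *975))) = 43913/ 2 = 21956.50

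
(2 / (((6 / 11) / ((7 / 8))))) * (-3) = -9.62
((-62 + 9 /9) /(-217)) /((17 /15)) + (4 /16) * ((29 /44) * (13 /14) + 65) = 21621839 /1298528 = 16.65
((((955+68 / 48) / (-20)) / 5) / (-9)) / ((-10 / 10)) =-11477 / 10800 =-1.06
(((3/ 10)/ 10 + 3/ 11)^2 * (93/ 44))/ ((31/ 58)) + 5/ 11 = 21747343/ 26620000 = 0.82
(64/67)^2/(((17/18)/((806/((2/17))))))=29712384/4489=6618.93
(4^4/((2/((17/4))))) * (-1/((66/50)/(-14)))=190400/33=5769.70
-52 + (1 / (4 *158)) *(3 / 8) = -52.00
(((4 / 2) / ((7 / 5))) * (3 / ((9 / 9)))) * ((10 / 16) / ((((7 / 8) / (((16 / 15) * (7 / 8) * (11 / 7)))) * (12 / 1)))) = 55 / 147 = 0.37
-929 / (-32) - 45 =-511 / 32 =-15.97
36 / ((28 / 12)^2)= 324 / 49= 6.61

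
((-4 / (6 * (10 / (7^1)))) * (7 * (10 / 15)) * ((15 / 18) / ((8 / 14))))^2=117649 / 11664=10.09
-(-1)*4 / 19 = 0.21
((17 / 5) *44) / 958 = 374 / 2395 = 0.16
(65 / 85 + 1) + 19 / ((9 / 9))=353 / 17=20.76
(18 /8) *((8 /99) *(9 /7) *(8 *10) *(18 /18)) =1440 /77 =18.70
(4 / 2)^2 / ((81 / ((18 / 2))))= 4 / 9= 0.44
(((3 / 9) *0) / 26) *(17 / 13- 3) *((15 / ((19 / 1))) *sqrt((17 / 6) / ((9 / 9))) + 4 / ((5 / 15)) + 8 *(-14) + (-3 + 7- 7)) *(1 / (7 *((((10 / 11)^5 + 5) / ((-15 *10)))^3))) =0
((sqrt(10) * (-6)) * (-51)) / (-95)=-10.19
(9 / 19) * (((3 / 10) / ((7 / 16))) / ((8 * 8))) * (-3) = -81 / 5320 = -0.02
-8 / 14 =-4 / 7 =-0.57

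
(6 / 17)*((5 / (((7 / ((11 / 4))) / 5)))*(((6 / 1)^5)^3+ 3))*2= 387902612277675 / 119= 3259685817459.45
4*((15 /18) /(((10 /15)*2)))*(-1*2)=-5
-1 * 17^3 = -4913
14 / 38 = 7 / 19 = 0.37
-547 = -547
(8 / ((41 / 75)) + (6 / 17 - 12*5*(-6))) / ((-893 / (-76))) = 1045464 / 32759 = 31.91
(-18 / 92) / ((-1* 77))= 9 / 3542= 0.00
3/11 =0.27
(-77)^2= 5929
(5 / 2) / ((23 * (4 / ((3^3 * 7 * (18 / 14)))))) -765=-139545 / 184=-758.40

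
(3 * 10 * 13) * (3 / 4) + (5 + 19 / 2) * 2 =643 / 2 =321.50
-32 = -32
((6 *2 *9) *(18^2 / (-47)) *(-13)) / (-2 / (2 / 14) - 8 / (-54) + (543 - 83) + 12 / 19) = 116680824 / 5386153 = 21.66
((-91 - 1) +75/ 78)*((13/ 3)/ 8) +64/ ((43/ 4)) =-29831/ 688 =-43.36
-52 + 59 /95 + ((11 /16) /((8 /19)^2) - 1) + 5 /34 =-48.35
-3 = -3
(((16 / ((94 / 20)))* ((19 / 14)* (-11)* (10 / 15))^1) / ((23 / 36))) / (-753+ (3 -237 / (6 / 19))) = 802560 / 22708567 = 0.04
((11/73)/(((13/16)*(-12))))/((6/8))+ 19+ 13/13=170644/8541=19.98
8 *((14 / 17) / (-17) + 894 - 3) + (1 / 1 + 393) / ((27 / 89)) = 65750834 / 7803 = 8426.35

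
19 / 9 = 2.11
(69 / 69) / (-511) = -1 / 511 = -0.00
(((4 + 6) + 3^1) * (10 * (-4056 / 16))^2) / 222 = 376310.47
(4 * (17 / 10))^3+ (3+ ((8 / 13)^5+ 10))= 15200747197 / 46411625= 327.52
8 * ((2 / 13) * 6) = 96 / 13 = 7.38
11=11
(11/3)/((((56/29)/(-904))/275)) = -9912925/21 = -472044.05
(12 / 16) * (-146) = -219 / 2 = -109.50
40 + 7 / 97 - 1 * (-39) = 7670 / 97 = 79.07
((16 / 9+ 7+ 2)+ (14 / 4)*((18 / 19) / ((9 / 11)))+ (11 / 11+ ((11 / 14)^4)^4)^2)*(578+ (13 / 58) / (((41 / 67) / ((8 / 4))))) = 984398365970981021540917198812200901010562915 / 107159973435179489054705714585554319835136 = 9186.25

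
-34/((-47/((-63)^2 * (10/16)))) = 337365/188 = 1794.49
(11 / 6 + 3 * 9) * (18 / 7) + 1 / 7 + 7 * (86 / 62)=18227 / 217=84.00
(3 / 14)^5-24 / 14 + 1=-383917 / 537824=-0.71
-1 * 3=-3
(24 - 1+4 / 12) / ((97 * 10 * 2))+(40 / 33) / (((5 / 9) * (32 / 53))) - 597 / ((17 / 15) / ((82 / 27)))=-347436929 / 217668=-1596.18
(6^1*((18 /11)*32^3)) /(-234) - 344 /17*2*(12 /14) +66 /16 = -191331687 /136136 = -1405.45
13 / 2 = 6.50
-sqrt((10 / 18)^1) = -sqrt(5) / 3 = -0.75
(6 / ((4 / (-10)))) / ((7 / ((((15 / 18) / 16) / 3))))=-25 / 672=-0.04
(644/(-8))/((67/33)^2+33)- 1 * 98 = -100.17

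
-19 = -19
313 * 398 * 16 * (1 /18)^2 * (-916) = -456439136 /81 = -5635051.06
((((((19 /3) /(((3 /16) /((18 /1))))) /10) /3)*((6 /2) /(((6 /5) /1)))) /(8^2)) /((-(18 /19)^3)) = -0.93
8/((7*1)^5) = 8/16807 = 0.00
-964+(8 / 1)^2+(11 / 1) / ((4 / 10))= -1745 / 2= -872.50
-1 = -1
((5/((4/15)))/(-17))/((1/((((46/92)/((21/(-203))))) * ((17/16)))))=725/128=5.66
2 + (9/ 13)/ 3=29/ 13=2.23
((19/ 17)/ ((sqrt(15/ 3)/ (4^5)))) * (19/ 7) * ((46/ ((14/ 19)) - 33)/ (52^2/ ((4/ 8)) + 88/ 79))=751988992 * sqrt(5)/ 222473475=7.56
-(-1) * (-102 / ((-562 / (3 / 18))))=17 / 562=0.03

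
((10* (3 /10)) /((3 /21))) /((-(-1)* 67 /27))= 567 /67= 8.46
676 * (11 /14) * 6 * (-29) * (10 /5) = -1293864 /7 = -184837.71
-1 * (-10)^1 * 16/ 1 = 160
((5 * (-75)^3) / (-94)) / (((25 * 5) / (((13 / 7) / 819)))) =0.41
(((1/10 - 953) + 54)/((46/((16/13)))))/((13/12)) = -431472/19435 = -22.20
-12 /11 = -1.09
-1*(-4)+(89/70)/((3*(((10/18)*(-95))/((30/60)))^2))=252702403/63175000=4.00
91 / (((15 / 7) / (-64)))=-40768 / 15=-2717.87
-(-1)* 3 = 3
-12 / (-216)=1 / 18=0.06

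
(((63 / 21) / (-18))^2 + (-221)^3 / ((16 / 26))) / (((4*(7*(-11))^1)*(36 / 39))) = 16417462555 / 266112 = 61693.81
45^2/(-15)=-135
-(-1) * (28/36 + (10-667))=-5906/9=-656.22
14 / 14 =1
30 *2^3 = 240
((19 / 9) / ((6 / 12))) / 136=19 / 612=0.03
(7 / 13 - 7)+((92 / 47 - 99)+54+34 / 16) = -231589 / 4888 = -47.38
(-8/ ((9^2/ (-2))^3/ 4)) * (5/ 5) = 256/ 531441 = 0.00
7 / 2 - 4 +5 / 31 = -21 / 62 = -0.34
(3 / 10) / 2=3 / 20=0.15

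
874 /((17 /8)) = 6992 /17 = 411.29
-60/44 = -1.36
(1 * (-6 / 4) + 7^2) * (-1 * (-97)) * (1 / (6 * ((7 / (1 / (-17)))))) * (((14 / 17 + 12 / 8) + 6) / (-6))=2607845 / 291312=8.95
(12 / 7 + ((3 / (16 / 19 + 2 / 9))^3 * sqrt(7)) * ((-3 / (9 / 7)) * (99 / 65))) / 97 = 12 / 679 -4455188001 * sqrt(7) / 5430017320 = -2.15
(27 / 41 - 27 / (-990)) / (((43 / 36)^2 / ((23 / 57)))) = 15366024 / 79220405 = 0.19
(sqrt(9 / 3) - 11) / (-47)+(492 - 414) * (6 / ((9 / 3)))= 7343 / 47 - sqrt(3) / 47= 156.20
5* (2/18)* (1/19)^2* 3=5/1083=0.00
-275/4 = -68.75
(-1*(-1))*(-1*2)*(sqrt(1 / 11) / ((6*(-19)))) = sqrt(11) / 627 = 0.01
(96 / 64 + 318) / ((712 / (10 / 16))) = 3195 / 11392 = 0.28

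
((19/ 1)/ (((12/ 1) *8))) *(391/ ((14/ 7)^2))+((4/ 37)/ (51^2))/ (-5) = 1191573943/ 61591680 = 19.35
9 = 9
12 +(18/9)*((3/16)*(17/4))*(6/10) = 2073/160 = 12.96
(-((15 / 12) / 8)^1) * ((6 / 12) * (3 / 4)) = -0.06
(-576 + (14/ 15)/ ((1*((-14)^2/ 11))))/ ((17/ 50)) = -604745/ 357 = -1693.96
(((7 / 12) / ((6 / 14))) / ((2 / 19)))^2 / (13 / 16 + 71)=866761 / 372276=2.33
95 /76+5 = 25 /4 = 6.25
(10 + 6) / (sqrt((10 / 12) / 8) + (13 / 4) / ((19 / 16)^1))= 758784 / 127987-23104*sqrt(15) / 127987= 5.23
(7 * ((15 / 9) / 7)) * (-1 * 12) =-20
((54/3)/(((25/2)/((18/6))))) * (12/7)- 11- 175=-31254/175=-178.59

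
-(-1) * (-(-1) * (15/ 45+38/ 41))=155/ 123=1.26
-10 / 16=-5 / 8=-0.62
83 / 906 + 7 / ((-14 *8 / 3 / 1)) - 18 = -131159 / 7248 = -18.10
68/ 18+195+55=2284/ 9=253.78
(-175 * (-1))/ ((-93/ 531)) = -30975/ 31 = -999.19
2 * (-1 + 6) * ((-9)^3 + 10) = -7190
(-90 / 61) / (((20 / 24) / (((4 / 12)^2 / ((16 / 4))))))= -3 / 61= -0.05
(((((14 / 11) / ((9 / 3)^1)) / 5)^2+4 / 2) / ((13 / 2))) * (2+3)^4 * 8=21858400 / 14157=1544.00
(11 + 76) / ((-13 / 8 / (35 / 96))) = -1015 / 52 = -19.52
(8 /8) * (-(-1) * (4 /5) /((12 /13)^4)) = 28561 /25920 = 1.10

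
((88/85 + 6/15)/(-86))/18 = -61/65790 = -0.00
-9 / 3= -3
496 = 496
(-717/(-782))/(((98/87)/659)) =41107761/76636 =536.40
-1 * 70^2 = -4900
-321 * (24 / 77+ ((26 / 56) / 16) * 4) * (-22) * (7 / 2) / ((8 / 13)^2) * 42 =600373683 / 512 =1172604.85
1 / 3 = 0.33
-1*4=-4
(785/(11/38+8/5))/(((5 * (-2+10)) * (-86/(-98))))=730835/61748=11.84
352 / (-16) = -22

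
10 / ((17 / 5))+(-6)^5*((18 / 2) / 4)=-297382 / 17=-17493.06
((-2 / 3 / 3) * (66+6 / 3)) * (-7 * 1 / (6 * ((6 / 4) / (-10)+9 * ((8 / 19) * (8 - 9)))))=-180880 / 40419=-4.48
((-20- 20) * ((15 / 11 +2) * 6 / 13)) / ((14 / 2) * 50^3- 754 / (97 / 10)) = -43068 / 606802339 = -0.00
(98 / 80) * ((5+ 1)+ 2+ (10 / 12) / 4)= 9653 / 960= 10.06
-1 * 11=-11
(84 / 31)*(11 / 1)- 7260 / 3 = -74096 / 31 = -2390.19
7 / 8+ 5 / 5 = 1.88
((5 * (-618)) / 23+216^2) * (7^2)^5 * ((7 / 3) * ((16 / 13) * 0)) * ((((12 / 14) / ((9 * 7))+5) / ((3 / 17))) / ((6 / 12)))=0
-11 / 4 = -2.75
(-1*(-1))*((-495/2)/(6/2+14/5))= -2475/58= -42.67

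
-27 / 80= -0.34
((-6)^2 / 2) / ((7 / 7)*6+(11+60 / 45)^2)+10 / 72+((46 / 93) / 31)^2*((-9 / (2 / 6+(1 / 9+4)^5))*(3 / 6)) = 51835362540024419 / 205100193026416770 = 0.25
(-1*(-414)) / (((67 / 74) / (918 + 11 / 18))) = 28142570 / 67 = 420038.36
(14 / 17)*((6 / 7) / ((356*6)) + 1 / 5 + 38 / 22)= 1.59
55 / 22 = 5 / 2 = 2.50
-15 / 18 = -5 / 6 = -0.83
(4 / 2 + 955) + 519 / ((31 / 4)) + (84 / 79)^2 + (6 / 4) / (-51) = 6742917695 / 6578014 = 1025.07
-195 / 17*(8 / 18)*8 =-2080 / 51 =-40.78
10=10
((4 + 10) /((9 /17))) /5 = 238 /45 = 5.29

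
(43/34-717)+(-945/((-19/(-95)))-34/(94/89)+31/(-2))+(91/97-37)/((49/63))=-3002740905/542521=-5534.79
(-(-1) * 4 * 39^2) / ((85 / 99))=602316 / 85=7086.07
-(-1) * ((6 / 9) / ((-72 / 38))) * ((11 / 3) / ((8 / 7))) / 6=-0.19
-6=-6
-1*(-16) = 16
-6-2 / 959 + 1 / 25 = -142941 / 23975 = -5.96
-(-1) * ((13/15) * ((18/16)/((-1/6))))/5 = -117/100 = -1.17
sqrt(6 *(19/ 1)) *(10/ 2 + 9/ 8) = 49 *sqrt(114)/ 8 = 65.40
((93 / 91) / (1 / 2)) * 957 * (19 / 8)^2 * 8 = 32129361 / 364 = 88267.48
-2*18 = -36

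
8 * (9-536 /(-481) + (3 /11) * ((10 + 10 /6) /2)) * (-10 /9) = -4954600 /47619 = -104.05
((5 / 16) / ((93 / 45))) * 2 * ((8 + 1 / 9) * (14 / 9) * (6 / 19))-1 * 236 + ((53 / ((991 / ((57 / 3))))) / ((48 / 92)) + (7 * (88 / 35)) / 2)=-23539726619 / 105065820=-224.05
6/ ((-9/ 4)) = -8/ 3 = -2.67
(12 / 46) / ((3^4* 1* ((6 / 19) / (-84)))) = -532 / 621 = -0.86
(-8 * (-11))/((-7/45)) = -3960/7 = -565.71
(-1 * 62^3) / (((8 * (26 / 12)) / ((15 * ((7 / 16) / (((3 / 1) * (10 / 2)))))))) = -625611 / 104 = -6015.49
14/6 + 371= 1120/3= 373.33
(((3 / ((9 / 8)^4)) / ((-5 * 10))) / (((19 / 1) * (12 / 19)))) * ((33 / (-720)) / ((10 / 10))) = 352 / 2460375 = 0.00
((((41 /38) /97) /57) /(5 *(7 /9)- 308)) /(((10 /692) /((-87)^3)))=14012285337 /479207645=29.24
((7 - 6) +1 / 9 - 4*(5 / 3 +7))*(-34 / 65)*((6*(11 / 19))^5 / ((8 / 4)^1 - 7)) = -1428772321152 / 804732175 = -1775.46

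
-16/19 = -0.84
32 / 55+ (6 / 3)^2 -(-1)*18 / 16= 2511 / 440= 5.71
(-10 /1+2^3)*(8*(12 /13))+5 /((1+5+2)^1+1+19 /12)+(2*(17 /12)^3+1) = -10856029 /1426464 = -7.61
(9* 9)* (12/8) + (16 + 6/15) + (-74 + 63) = 1269/10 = 126.90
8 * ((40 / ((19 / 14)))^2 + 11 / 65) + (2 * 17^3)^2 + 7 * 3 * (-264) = 2265585240148 / 23465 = 96551682.94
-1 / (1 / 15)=-15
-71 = -71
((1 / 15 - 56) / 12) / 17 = -839 / 3060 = -0.27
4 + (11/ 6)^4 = 19825/ 1296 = 15.30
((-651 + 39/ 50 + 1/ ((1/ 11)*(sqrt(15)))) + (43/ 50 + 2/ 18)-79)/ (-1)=163856/ 225-11*sqrt(15)/ 15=725.41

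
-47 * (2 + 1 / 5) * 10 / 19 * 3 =-3102 / 19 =-163.26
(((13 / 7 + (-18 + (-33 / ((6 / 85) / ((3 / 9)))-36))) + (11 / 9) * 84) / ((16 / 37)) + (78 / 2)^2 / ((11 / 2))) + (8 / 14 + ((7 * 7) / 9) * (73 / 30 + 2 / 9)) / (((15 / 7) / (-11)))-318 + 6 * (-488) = -49249358009 / 14968800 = -3290.13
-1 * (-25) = 25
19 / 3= 6.33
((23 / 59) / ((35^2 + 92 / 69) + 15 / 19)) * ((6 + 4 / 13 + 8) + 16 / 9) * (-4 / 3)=-1644868 / 241418619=-0.01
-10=-10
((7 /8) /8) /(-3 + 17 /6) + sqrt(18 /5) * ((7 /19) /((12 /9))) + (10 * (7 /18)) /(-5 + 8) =63 * sqrt(10) /380 + 553 /864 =1.16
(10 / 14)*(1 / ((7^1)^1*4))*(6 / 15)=0.01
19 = 19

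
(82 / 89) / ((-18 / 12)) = -164 / 267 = -0.61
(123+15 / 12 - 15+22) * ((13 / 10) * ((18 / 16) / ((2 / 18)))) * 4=110565 / 16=6910.31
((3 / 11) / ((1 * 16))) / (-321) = -1 / 18832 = -0.00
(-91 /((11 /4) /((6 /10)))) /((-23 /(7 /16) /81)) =154791 /5060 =30.59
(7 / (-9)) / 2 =-7 / 18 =-0.39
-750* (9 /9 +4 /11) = -11250 /11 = -1022.73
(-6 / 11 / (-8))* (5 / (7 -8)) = -15 / 44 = -0.34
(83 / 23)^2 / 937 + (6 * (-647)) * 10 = -19242018971 / 495673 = -38819.99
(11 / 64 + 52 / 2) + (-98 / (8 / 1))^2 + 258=27791 / 64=434.23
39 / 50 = 0.78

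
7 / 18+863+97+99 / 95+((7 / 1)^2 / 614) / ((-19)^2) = 4794864178 / 4987215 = 961.43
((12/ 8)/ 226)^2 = 9/ 204304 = 0.00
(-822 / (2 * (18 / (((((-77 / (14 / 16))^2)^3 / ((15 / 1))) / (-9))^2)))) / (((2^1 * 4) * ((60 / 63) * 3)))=-3231697475515501286260736 / 273375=-11821481391917700178.37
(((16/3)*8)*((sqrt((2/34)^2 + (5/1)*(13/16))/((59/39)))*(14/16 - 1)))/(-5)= 156*sqrt(2089)/5015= 1.42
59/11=5.36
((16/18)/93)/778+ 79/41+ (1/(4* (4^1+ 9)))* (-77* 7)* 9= -63419972791/694164276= -91.36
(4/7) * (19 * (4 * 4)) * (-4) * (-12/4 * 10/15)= 9728/7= 1389.71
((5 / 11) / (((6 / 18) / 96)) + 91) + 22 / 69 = 168671 / 759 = 222.23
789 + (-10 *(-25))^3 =15625789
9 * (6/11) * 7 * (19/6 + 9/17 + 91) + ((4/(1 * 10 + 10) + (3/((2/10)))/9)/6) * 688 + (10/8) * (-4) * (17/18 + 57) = 3178.42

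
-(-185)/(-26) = -7.12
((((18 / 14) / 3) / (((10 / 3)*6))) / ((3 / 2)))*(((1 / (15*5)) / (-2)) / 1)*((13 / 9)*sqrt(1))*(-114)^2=-4693 / 2625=-1.79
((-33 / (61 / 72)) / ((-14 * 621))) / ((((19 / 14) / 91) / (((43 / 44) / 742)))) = 559 / 1412821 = 0.00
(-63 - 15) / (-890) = 39 / 445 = 0.09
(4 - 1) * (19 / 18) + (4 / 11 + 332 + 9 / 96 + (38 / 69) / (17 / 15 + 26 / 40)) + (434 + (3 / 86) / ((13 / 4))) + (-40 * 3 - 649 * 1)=1370809577 / 1452738144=0.94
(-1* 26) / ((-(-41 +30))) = -26 / 11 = -2.36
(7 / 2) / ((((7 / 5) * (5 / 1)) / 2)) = 1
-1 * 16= -16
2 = 2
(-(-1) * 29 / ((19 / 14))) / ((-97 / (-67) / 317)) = 8623034 / 1843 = 4678.80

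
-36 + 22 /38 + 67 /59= -38434 /1121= -34.29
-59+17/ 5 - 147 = -1013/ 5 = -202.60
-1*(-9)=9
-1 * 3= -3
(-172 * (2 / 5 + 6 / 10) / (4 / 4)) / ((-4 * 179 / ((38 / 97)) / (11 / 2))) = 8987 / 17363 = 0.52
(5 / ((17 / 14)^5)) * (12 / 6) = 5378240 / 1419857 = 3.79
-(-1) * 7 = 7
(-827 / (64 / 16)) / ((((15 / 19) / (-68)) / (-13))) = -231504.87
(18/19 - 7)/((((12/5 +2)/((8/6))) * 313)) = -1150/196251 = -0.01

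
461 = 461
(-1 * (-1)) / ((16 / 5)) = 5 / 16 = 0.31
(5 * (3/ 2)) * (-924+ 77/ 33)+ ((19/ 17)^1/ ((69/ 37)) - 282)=-16876891/ 2346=-7193.90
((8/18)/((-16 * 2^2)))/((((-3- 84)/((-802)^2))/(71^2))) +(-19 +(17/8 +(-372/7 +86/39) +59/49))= 1032435869741/3990168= 258744.96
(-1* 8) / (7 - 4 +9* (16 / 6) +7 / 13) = -52 / 179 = -0.29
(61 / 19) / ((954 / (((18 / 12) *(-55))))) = -3355 / 12084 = -0.28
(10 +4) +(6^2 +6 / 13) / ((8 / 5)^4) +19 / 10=2857233 / 133120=21.46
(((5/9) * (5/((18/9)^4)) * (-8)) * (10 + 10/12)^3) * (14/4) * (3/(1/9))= -48059375/288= -166872.83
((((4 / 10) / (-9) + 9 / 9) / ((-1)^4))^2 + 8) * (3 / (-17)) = -1.57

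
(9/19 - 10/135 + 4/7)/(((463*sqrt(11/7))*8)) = 317*sqrt(77)/13301064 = 0.00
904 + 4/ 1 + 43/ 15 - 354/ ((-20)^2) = 545989/ 600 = 909.98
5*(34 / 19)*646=5780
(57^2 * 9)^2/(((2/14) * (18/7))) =4655196441/2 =2327598220.50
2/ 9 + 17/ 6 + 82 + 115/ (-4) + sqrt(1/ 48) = 56.45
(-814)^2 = 662596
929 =929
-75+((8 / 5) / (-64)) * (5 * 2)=-301 / 4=-75.25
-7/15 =-0.47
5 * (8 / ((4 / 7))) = 70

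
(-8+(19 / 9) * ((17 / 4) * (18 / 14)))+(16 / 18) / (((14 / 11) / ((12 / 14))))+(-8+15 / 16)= -6887 / 2352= -2.93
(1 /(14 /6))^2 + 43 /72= 2755 /3528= 0.78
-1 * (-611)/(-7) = -611/7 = -87.29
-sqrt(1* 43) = -sqrt(43) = -6.56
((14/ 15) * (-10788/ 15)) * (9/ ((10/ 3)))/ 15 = -75516/ 625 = -120.83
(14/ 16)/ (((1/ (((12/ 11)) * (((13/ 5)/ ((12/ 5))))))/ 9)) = 9.31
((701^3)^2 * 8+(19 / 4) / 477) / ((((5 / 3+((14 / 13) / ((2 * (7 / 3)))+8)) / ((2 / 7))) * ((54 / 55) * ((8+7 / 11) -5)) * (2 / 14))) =2849083566899890286382559 / 53027136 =53728784577388646.57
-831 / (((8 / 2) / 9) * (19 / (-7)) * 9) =5817 / 76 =76.54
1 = 1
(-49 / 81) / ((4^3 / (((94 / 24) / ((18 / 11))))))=-25333 / 1119744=-0.02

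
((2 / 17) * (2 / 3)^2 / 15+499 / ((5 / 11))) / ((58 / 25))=473.19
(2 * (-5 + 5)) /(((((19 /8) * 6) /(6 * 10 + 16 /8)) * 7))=0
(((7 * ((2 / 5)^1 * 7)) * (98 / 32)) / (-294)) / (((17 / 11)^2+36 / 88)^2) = -717409 / 27499740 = -0.03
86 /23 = 3.74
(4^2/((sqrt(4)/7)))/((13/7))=392/13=30.15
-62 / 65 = -0.95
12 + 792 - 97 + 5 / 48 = 33941 / 48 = 707.10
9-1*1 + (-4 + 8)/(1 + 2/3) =52/5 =10.40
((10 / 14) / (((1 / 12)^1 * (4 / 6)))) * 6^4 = 116640 / 7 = 16662.86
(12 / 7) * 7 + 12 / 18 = 38 / 3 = 12.67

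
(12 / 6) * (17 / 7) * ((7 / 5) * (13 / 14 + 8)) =425 / 7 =60.71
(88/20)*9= 198/5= 39.60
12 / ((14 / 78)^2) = 372.49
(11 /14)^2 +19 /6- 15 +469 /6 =39367 /588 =66.95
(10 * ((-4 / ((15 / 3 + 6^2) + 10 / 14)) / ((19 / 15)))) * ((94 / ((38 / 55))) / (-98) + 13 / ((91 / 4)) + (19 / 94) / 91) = 69510300 / 112711781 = 0.62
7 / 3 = 2.33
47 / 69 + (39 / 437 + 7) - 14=-8167 / 1311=-6.23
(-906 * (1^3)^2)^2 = 820836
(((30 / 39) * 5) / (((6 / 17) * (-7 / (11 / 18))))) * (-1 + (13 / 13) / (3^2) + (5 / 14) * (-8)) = 551650 / 154791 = 3.56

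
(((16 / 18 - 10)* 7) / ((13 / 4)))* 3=-58.87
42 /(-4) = -21 /2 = -10.50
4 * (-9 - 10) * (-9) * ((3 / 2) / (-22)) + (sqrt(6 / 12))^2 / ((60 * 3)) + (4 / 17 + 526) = 32286787 / 67320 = 479.60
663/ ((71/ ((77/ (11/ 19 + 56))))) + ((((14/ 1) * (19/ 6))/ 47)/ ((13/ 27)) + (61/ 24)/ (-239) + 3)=4723136371349/ 267495922200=17.66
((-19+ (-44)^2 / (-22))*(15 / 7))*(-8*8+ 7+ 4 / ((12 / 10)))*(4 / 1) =49220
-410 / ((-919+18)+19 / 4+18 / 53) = 86920 / 189933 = 0.46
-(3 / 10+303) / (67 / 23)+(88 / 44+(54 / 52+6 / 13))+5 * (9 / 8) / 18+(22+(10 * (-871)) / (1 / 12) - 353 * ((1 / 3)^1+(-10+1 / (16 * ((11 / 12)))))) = -17902031921 / 176880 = -101210.04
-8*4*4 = -128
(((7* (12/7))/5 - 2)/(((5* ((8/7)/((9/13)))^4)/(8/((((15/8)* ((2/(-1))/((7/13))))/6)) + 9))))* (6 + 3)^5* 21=28155.15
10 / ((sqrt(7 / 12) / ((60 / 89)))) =1200 * sqrt(21) / 623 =8.83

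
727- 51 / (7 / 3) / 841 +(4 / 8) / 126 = 154069897 / 211932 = 726.98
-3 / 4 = -0.75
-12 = -12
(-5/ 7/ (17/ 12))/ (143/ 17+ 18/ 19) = -1140/ 21161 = -0.05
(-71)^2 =5041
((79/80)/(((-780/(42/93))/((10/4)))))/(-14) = 79/773760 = 0.00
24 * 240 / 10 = 576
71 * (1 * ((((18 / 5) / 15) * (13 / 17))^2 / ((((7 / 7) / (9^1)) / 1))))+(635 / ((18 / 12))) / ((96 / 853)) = 98396259719 / 26010000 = 3783.02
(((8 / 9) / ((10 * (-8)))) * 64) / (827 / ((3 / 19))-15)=-8 / 58755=-0.00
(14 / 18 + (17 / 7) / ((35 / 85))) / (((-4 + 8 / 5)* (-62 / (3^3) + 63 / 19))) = -69920 / 25627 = -2.73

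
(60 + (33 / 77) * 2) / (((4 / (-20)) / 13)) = -27690 / 7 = -3955.71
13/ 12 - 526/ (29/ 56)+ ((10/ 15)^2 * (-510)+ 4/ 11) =-4750333/ 3828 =-1240.94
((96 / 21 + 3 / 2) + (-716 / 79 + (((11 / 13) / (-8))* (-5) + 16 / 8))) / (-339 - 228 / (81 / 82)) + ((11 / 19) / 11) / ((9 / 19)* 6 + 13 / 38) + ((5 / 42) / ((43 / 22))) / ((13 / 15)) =403379043869 / 4603729490360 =0.09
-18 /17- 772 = -13142 /17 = -773.06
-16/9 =-1.78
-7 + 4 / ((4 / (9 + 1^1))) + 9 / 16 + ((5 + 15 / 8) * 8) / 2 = 497 / 16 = 31.06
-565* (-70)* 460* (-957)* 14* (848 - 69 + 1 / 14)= -189898515807000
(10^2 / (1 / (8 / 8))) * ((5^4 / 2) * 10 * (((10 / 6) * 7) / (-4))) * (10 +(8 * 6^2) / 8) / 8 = -62890625 / 12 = -5240885.42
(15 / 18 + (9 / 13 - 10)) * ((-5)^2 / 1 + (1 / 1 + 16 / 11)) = -99811 / 429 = -232.66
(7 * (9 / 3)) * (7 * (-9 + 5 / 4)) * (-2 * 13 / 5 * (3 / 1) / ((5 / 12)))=1066338 / 25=42653.52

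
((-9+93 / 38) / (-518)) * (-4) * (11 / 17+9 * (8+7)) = -574194 / 83657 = -6.86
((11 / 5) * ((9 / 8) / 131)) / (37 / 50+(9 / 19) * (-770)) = -9405 / 181197628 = -0.00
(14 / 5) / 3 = 0.93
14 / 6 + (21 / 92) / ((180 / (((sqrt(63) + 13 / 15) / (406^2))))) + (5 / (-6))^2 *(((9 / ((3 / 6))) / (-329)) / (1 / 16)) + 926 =sqrt(7) / 43328320 + 85016198856611 / 91639396800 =927.73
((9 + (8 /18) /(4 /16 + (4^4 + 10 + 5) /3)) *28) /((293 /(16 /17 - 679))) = -583.49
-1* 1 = -1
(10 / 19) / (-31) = -10 / 589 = -0.02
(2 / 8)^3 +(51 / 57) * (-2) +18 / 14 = -4155 / 8512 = -0.49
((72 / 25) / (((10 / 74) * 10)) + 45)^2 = 867714849 / 390625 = 2221.35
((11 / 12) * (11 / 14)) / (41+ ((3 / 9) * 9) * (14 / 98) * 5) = 121 / 7248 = 0.02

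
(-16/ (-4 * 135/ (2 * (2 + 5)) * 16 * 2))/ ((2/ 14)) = 49/ 540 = 0.09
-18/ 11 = -1.64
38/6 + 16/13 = 7.56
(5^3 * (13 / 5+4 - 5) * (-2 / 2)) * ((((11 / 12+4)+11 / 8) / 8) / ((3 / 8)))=-3775 / 9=-419.44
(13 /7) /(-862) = -13 /6034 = -0.00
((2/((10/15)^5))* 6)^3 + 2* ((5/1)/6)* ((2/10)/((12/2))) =3486784657/4608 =756680.70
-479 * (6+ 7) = -6227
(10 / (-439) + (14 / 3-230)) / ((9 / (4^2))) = -4748704 / 11853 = -400.63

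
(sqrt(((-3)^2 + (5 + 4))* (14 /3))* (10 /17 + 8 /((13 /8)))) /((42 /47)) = 2726* sqrt(21) /221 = 56.53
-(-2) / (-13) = -2 / 13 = -0.15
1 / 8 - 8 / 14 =-25 / 56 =-0.45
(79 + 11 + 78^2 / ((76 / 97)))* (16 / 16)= 7855.11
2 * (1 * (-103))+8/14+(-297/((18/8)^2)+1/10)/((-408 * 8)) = -140796661/685440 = -205.41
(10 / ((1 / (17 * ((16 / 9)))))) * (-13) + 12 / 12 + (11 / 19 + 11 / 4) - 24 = -2700815 / 684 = -3948.56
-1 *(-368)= 368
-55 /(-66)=5 /6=0.83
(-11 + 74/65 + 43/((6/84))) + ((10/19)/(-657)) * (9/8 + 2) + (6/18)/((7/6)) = 13459263521/22719060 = 592.42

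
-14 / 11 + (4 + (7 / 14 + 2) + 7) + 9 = 467 / 22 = 21.23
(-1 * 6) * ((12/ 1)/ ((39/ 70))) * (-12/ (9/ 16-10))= -322560/ 1963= -164.32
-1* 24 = -24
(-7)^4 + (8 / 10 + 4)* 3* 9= 12653 / 5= 2530.60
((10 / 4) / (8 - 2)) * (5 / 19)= 25 / 228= 0.11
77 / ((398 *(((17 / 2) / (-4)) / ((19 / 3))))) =-5852 / 10149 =-0.58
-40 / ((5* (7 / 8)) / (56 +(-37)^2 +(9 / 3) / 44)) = -1003248 / 77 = -13029.19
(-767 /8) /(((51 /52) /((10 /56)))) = -49855 /2856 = -17.46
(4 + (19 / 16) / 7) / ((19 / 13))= 6071 / 2128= 2.85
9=9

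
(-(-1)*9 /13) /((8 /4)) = 9 /26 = 0.35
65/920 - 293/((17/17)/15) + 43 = -800755/184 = -4351.93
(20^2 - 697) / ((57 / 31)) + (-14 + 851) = 675.47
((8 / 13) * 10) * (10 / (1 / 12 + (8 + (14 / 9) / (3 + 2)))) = 144000 / 19643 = 7.33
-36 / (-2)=18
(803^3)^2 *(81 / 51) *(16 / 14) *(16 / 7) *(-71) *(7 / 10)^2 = -16446192256545810761376 / 425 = -38696922956578378262.06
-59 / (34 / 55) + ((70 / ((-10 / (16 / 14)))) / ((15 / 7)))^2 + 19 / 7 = -78.79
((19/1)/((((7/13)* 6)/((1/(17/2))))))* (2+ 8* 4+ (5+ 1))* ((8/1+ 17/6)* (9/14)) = 160550/833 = 192.74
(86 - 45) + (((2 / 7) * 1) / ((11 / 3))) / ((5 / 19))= 15899 / 385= 41.30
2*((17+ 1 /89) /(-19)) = -3028 /1691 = -1.79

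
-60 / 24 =-5 / 2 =-2.50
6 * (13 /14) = 39 /7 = 5.57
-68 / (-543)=68 / 543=0.13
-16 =-16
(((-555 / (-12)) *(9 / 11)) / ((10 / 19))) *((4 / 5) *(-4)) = -12654 / 55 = -230.07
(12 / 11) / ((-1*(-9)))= 4 / 33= 0.12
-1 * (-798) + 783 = 1581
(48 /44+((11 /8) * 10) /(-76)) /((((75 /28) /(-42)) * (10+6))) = -149107 /167200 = -0.89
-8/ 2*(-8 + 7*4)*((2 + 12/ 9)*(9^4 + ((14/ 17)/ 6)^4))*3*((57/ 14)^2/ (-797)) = 3204704300896400/ 29355710517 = 109168.00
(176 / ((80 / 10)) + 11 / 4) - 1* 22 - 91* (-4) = 1467 / 4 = 366.75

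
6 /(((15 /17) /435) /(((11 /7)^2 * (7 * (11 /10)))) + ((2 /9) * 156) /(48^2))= 3401652672 /8590859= 395.96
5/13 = 0.38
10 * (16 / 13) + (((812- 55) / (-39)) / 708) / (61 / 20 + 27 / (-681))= 1160289125 / 94343301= 12.30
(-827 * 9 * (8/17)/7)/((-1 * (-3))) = -19848/119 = -166.79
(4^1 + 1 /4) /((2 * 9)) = 17 /72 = 0.24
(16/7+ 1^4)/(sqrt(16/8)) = 23* sqrt(2)/14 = 2.32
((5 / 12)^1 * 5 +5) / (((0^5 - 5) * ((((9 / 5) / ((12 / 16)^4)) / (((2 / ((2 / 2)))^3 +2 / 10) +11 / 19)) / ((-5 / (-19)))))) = -106335 / 184832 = -0.58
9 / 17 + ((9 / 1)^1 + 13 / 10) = 1841 / 170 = 10.83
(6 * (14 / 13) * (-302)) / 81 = -8456 / 351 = -24.09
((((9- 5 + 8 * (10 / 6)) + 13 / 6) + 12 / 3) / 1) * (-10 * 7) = -1645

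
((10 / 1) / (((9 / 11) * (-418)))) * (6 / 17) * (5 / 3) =-50 / 2907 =-0.02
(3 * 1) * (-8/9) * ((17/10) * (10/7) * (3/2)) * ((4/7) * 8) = -2176/49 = -44.41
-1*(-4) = 4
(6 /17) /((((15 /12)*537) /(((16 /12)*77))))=2464 /45645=0.05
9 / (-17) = -9 / 17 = -0.53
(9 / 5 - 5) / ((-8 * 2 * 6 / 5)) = 1 / 6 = 0.17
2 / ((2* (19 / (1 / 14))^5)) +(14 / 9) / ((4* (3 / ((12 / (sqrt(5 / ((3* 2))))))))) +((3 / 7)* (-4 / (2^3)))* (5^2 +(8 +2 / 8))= -9488401463603 / 1331705468576 +14* sqrt(30) / 45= -5.42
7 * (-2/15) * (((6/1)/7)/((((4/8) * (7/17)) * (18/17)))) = -1156/315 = -3.67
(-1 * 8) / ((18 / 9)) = -4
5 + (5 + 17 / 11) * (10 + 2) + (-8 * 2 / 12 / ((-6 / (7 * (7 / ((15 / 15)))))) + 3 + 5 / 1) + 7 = 10834 / 99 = 109.43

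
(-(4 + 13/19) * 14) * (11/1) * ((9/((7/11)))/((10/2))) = -193842/95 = -2040.44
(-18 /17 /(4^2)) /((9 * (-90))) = 1 /12240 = 0.00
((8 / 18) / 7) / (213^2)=4 / 2858247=0.00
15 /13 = 1.15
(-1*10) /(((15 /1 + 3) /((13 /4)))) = -65 /36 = -1.81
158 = 158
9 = 9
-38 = -38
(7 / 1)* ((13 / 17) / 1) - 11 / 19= 1542 / 323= 4.77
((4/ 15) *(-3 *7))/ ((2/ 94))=-1316/ 5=-263.20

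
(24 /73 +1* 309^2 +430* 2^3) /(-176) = -7221257 /12848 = -562.05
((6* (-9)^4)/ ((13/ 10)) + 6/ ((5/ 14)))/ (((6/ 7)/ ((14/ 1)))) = 32166736/ 65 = 494872.86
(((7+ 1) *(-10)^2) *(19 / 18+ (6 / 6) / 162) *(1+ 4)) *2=688000 / 81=8493.83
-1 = -1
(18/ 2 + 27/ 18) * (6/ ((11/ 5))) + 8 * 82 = 7531/ 11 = 684.64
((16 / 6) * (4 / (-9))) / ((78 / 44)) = -704 / 1053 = -0.67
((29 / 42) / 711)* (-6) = -29 / 4977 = -0.01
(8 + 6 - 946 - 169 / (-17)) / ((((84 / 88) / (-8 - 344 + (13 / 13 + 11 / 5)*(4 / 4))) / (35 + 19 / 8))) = 1498534180 / 119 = 12592724.20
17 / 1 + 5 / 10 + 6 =47 / 2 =23.50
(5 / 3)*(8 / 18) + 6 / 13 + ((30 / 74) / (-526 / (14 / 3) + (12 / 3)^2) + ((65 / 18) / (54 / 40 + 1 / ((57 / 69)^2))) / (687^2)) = 33686237659218133 / 28116613810851579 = 1.20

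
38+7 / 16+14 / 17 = 10679 / 272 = 39.26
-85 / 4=-21.25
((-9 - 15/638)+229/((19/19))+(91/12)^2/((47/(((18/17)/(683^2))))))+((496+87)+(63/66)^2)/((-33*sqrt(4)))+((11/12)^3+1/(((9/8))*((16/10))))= 212.46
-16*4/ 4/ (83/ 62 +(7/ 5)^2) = -24800/ 5113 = -4.85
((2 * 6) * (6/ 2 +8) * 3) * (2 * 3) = 2376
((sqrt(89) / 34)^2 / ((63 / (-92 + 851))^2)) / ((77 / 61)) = 31591351 / 3568572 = 8.85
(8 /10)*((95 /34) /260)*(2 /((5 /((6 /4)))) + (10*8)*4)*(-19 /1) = -578683 /11050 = -52.37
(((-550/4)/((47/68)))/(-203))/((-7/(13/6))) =-60775/200361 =-0.30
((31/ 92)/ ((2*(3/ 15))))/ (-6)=-155/ 1104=-0.14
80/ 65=16/ 13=1.23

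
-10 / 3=-3.33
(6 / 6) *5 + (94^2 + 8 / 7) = 61895 / 7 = 8842.14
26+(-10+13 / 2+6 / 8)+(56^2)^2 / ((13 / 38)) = 1494844601 / 52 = 28747011.56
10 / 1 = 10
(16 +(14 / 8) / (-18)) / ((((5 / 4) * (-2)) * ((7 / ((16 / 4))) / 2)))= -458 / 63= -7.27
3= 3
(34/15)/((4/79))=1343/30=44.77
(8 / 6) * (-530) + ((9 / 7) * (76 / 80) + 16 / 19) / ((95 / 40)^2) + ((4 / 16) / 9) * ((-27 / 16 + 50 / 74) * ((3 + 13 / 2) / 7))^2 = -59894963201246017 / 84807213281280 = -706.25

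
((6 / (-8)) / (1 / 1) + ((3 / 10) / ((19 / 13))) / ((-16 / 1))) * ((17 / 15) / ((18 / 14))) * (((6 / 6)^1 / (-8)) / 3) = 91987 / 3283200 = 0.03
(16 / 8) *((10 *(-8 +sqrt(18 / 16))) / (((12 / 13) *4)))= -130 / 3 +65 *sqrt(2) / 16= -37.59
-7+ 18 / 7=-31 / 7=-4.43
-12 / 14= -6 / 7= -0.86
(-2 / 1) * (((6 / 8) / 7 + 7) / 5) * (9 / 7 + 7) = -5771 / 245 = -23.56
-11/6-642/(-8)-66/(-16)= 82.54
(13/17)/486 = 13/8262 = 0.00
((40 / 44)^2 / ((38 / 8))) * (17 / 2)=3400 / 2299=1.48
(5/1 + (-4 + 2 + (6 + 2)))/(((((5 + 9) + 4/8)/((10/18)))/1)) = 110/261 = 0.42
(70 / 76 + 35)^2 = 1863225 / 1444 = 1290.32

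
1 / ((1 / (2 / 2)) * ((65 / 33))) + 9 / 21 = 426 / 455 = 0.94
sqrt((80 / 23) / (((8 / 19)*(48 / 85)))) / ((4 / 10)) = 25*sqrt(44574) / 552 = 9.56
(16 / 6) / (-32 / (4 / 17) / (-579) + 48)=193 / 3491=0.06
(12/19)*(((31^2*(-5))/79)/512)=-14415/192128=-0.08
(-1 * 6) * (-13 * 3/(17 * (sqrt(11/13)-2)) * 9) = -54756/697-2106 * sqrt(143)/697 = -114.69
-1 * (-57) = 57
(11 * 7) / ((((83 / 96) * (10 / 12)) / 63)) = 2794176 / 415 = 6732.95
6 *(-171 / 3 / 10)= -171 / 5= -34.20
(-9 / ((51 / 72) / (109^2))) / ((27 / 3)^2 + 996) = -855432 / 6103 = -140.17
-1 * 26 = -26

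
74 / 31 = 2.39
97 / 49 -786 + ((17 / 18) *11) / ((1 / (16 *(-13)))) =-1298705 / 441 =-2944.91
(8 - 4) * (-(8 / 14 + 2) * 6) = -432 / 7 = -61.71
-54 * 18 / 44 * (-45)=10935 / 11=994.09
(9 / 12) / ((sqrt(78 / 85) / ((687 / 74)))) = 687 * sqrt(6630) / 7696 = 7.27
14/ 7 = 2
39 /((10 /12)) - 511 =-2321 /5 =-464.20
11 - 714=-703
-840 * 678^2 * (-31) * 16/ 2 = 95761370880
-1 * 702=-702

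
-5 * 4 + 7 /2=-16.50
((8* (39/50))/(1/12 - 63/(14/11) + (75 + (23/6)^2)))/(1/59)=165672/18125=9.14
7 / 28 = 1 / 4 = 0.25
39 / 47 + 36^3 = 46656.83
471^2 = 221841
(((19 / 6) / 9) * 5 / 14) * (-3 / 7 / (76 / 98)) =-5 / 72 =-0.07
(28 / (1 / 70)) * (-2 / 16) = -245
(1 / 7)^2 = 0.02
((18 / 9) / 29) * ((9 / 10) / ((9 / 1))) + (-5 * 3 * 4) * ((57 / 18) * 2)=-55099 / 145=-379.99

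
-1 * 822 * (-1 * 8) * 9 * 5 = 295920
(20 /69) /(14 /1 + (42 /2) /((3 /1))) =20 /1449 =0.01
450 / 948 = 75 / 158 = 0.47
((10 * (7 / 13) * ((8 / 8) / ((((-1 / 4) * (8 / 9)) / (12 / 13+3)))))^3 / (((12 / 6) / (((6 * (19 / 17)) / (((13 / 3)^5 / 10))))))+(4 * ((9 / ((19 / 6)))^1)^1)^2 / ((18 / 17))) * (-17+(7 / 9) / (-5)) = 1039285655626091257656 / 3234849511236785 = 321277.90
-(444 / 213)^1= -148 / 71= -2.08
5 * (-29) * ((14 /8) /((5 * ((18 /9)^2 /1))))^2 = -1421 /1280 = -1.11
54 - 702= -648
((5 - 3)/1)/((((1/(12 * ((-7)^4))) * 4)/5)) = 72030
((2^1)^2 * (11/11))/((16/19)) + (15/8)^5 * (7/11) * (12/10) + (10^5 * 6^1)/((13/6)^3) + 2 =23366710133739/395952128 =59013.98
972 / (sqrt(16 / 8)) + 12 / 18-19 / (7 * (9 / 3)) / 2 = 687.52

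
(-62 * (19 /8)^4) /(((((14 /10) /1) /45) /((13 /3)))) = -3938952225 /14336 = -274759.50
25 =25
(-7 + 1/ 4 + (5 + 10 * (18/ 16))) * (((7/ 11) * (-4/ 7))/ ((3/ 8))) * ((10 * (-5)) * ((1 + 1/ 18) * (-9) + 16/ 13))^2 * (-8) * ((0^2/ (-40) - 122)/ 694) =-4285982000000/ 1935219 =-2214727.12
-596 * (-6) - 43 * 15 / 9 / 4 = 42697 / 12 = 3558.08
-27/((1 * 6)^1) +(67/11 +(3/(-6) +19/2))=233/22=10.59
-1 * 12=-12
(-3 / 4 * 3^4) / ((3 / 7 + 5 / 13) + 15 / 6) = -2457 / 134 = -18.34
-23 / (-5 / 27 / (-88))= -54648 / 5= -10929.60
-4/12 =-1/3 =-0.33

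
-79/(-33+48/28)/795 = 0.00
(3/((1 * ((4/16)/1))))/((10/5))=6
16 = 16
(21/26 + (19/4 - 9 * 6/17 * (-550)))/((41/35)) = 54225955/36244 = 1496.14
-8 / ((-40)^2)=-1 / 200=-0.00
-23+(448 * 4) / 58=229 / 29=7.90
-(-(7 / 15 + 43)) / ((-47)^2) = 652 / 33135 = 0.02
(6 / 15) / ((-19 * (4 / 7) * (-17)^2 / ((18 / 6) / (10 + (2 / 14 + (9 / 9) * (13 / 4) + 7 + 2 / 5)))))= -294 / 15984301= -0.00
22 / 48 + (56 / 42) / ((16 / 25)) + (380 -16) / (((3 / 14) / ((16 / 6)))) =326327 / 72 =4532.32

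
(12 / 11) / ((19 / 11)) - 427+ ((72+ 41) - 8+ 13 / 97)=-592035 / 1843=-321.23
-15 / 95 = -3 / 19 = -0.16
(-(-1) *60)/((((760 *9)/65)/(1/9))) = 65/1026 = 0.06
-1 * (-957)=957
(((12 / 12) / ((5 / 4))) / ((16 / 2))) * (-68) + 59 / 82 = -2493 / 410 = -6.08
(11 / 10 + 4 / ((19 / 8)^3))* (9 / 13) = 863361 / 891670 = 0.97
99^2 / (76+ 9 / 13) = 127413 / 997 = 127.80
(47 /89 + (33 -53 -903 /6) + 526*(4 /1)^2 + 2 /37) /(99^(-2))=532279539297 /6586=80819851.09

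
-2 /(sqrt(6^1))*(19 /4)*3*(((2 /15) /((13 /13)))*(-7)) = 133*sqrt(6) /30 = 10.86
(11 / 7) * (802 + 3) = 1265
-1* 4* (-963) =3852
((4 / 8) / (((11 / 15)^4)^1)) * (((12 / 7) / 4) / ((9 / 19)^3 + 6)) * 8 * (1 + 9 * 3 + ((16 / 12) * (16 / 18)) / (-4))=3498090000 / 130074637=26.89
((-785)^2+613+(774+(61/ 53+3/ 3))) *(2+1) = 98200650/ 53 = 1852842.45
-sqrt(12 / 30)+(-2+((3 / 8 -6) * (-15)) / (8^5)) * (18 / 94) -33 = -411297861 / 12320768 -sqrt(10) / 5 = -34.01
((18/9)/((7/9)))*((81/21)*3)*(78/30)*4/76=18954/4655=4.07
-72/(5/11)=-792/5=-158.40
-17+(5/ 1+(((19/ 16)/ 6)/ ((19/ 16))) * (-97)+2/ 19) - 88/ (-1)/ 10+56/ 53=-549967/ 30210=-18.20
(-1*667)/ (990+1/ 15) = -10005/ 14851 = -0.67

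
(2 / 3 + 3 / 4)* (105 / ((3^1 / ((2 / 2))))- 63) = -119 / 3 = -39.67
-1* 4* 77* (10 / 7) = -440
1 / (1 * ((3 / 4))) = 4 / 3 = 1.33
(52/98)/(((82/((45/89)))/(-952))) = -79560/25543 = -3.11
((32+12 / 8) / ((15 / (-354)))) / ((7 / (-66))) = 260898 / 35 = 7454.23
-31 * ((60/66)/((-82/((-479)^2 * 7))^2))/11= -399824894993195/406802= -982848892.07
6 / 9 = 2 / 3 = 0.67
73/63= 1.16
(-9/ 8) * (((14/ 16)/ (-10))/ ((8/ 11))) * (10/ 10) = 693/ 5120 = 0.14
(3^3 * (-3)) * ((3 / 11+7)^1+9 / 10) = -72819 / 110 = -661.99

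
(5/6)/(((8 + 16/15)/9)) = 225/272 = 0.83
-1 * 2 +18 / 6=1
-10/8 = -5/4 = -1.25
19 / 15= 1.27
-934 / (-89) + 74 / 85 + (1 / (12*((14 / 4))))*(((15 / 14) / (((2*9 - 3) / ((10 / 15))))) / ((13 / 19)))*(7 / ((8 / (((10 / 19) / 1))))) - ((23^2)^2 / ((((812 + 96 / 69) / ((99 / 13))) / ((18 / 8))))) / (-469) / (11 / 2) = 2718298610791 / 199127110140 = 13.65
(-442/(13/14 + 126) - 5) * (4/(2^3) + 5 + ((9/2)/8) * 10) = -1341497/14216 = -94.37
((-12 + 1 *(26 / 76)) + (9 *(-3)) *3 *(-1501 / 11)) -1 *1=4614787 / 418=11040.16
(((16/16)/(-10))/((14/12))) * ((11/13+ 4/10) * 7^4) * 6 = -500094/325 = -1538.75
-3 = -3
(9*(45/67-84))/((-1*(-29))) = -50247/1943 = -25.86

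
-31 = -31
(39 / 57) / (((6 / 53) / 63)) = 380.76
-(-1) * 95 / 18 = 95 / 18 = 5.28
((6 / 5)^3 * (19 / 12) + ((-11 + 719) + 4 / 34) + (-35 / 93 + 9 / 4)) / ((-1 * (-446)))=563410933 / 352563000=1.60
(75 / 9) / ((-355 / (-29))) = 145 / 213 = 0.68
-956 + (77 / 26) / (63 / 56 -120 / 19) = -9811544 / 10257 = -956.57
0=0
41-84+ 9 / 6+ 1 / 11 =-911 / 22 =-41.41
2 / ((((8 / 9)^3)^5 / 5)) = 1029455660473245 / 17592186044416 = 58.52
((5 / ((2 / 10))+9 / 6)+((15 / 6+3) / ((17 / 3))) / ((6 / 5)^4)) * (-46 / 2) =-9110461 / 14688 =-620.27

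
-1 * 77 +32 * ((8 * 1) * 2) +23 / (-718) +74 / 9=2863895 / 6462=443.19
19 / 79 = 0.24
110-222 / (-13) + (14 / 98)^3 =566649 / 4459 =127.08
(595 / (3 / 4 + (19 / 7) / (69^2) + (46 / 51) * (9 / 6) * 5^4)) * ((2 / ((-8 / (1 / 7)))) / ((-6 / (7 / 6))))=37455845 / 7672013876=0.00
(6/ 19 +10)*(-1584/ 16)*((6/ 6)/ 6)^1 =-3234/ 19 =-170.21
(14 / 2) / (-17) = -7 / 17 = -0.41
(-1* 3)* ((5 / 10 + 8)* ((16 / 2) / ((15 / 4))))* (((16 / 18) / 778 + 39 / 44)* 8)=-14874592 / 38511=-386.24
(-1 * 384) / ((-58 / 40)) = 7680 / 29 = 264.83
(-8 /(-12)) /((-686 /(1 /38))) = -1 /39102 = -0.00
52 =52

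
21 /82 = 0.26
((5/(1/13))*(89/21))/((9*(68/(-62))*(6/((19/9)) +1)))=-3407365/469098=-7.26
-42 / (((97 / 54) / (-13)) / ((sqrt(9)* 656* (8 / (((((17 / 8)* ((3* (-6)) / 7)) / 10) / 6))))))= -86649937920 / 1649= -52546960.53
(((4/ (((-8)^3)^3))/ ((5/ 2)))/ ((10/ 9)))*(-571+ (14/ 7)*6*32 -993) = 531/ 41943040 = 0.00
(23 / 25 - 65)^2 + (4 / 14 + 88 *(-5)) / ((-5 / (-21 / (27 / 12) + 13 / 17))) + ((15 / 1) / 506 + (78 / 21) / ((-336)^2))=3561182133199769 / 1062174960000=3352.73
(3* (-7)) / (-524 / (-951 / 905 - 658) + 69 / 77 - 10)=964445097 / 381590201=2.53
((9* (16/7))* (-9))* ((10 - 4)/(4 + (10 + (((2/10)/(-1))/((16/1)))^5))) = -8493465600000/107042133331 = -79.35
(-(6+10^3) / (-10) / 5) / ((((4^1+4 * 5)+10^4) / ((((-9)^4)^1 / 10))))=3300183 / 2506000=1.32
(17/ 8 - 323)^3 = -33037535.67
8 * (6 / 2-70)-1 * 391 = -927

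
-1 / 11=-0.09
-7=-7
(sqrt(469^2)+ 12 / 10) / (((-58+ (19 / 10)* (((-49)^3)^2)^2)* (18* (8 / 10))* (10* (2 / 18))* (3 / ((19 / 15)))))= 44669 / 1310415622643074274294040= 0.00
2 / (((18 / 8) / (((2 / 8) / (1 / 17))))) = 34 / 9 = 3.78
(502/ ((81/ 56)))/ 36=9.64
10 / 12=0.83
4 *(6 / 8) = 3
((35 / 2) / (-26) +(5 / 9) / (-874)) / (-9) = 0.07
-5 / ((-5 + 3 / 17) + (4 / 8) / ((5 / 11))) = 1.34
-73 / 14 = -5.21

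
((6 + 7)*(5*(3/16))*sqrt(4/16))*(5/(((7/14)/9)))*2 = 8775/8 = 1096.88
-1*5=-5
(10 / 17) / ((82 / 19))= 95 / 697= 0.14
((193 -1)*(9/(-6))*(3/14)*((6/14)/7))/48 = -27/343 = -0.08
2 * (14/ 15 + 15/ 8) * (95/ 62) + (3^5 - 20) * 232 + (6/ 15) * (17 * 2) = 192540527/ 3720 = 51758.21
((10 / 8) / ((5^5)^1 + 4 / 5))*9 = 225 / 62516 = 0.00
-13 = -13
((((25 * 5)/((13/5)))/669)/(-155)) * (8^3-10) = -62750/269607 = -0.23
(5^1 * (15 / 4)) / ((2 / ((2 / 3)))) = 25 / 4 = 6.25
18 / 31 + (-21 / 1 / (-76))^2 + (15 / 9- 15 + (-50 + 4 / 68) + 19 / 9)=-1657607281 / 27395568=-60.51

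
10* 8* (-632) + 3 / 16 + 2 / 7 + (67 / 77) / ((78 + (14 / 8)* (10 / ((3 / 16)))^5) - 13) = -11430144154829417419 / 226073005059440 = -50559.53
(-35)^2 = 1225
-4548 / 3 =-1516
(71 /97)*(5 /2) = 355 /194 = 1.83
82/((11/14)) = 1148/11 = 104.36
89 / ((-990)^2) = 89 / 980100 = 0.00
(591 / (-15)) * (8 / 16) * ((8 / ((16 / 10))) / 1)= -197 / 2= -98.50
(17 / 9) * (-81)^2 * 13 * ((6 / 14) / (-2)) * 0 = 0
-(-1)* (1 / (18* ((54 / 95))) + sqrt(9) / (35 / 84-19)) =-13807 / 216756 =-0.06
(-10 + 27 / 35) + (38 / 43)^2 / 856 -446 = -455.23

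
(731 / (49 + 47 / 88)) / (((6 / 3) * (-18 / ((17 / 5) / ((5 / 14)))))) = -3827516 / 980775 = -3.90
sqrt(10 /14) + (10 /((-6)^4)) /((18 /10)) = 25 /5832 + sqrt(35) /7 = 0.85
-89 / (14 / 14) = -89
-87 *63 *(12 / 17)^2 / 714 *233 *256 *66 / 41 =-367267.25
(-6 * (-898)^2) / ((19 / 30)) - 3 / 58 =-8418857817 / 1102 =-7639616.89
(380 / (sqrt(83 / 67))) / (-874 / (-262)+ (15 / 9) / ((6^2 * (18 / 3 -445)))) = 2360169360 * sqrt(5561) / 1719626287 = 102.35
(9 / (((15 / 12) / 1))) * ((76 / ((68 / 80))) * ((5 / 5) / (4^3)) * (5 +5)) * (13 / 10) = 2223 / 17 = 130.76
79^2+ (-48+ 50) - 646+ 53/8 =5603.62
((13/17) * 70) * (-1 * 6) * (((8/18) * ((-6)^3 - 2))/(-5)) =-317408/51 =-6223.69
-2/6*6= -2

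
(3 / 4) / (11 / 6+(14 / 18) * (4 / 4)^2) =27 / 94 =0.29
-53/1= -53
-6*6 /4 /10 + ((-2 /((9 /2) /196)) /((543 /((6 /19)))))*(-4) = -215839 /309510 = -0.70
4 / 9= 0.44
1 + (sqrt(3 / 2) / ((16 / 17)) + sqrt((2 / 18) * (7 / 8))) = 2.61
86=86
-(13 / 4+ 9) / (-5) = 49 / 20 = 2.45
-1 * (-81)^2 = -6561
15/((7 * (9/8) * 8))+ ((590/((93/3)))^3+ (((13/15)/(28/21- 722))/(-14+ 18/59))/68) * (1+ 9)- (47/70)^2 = 448288920942722722963/6502620253063200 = 68939.74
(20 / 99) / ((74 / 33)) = 10 / 111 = 0.09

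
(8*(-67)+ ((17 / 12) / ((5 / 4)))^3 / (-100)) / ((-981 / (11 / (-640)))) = -1989954043 / 211896000000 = -0.01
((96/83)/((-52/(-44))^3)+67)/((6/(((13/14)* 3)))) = 12345293/392756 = 31.43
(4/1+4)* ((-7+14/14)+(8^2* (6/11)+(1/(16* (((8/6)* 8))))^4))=21852793602939/94489280512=231.27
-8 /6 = -4 /3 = -1.33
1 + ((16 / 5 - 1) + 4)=7.20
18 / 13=1.38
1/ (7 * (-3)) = -1/ 21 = -0.05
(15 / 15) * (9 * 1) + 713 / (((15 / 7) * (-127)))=6.38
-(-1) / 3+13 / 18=19 / 18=1.06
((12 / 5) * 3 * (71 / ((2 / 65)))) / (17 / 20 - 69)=-332280 / 1363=-243.79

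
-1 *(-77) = 77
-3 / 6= -0.50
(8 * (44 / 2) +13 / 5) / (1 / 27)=24111 / 5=4822.20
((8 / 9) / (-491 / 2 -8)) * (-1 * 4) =64 / 4563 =0.01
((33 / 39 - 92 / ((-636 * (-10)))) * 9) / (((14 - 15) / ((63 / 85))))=-3249099 / 585650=-5.55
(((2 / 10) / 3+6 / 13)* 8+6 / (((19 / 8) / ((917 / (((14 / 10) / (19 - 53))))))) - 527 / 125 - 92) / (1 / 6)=-10439401214 / 30875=-338118.26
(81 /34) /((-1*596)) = -81 /20264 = -0.00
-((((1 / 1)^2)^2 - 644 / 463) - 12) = 5737 / 463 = 12.39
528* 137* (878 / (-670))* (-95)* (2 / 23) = 1206709152 / 1541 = 783068.89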